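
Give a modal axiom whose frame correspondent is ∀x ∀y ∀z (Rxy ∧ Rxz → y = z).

◇ψ → □ψ

This is partial functionality; the standard corresponding axiom is CD: ◇ψ → □ψ.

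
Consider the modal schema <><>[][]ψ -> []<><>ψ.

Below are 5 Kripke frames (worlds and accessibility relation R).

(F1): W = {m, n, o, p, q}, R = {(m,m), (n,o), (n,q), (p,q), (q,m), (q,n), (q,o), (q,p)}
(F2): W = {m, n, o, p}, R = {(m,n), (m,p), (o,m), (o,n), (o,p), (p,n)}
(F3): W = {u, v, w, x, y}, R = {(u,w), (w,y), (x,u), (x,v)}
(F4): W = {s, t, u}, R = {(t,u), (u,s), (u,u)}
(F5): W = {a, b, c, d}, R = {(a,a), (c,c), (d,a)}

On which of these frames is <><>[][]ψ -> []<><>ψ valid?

(F5)

The schema corresponds to a generalized confluence (Geach) condition: forall x forall y forall z ((x R^2 y & xRz) -> exists w (y R^2 w & z R^2 w)).
(F1): fails — nR²m, nRo but no w with mR²w and oR²w.
(F2): fails — mR²n, mRn but no w with nR²w and nR²w.
(F3): fails — uR²y, uRw but no t with yR²t and wR²t.
(F4): fails — tR²s, tRu but no w with sR²w and uR²w.
(F5): holds.
Valid on: (F5).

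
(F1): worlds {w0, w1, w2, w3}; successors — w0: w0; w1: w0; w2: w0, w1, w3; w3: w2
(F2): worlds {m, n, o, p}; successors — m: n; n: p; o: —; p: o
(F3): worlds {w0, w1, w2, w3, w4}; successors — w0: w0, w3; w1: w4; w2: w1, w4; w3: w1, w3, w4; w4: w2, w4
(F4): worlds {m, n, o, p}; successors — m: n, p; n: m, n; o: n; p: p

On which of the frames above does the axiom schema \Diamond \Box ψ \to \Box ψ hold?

none

Frame correspondent (Sahlqvist): \forall x \forall y \forall z (Rxy \wedge Rxz \to Ryz) — i.e. the Euclidean property.
(F1): fails — Rw2w1 and Rw2w1 but not Rw1w1.
(F2): fails — Rmn and Rmn but not Rnn.
(F3): fails — Rw0w3 and Rw0w0 but not Rw3w0.
(F4): fails — Rmn and Rmp but not Rnp.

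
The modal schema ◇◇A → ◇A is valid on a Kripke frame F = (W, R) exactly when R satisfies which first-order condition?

transitivity: ∀x ∀y ∀z (Rxy ∧ Ryz → Rxz)

This is frame-equivalent to □A → □□A (substitute ¬A for A and contrapose).
Suppose □A→□□A is valid. Take Rxy, Ryz and set V(A)={w : Rxw}. Then □A at x, so □□A at x, so □A at y, so A at z, i.e. Rxz.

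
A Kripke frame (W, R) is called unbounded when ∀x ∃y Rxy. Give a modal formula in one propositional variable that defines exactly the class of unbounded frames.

□r → ◇r

This is seriality; the standard corresponding axiom is D: □r → ◇r.
Suppose □r→◇r is valid. At any x set V(r)=W. Then □r at x, so ◇r at x, so x has a successor.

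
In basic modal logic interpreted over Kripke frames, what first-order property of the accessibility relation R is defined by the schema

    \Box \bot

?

emptiness of R

□⊥ is valid iff no world has any successor (otherwise □⊥ fails at any world with one).
Conversely, on a frame with emptiness of R the schema holds at every world under every valuation.
So the correspondent is emptiness of R.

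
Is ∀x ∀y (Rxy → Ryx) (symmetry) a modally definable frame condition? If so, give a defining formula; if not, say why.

The condition is symmetry. A defining modal formula is r → □◇r.
Suppose r→□◇r is valid. Take Rxy and set V(r)={x}. Then r at x, so □◇r at x, so ◇r at y, so some z with Ryz has r; z=x, i.e. Ryx.

Yes — defined by r → □◇r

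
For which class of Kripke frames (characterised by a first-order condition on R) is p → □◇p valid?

Suppose p→□◇p is valid. Take Rxy and set V(p)={x}. Then p at x, so □◇p at x, so ◇p at y, so some z with Ryz has p; z=x, i.e. Ryx.

Symmetry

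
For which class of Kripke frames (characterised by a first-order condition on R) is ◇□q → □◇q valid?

Convergence

Suppose ◇□q→□◇q is valid. Take Rxy, Rxz and set V(q)={w : Ryw}. Then □q at y so ◇□q at x, so □◇q at x, so ◇q at z, giving w with Rzw and Ryw.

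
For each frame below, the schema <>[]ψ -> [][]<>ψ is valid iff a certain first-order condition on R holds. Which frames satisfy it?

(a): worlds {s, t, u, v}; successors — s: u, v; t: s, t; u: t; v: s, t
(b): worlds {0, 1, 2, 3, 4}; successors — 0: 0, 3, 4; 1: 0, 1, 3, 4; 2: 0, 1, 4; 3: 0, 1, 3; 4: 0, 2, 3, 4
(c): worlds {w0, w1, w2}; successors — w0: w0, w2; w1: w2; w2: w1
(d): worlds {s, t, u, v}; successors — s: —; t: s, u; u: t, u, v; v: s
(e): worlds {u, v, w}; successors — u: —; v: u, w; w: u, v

This is the axiom for a generalized confluence (Geach) condition; its first-order frame correspondent is forall x forall y forall z ((xRy & x R^2 z) -> exists w (yRw & zRw)).
(a): fails — sRu, sR²s but no w with uRw and sRw.
(b): condition met.
(c): fails — w0Rw0, w0R²w2 but no w with w0Rw and w2Rw.
(d): fails — tRs, tR²t but no w with sRw and tRw.
(e): fails — vRu, vR²u but no t with uRt and uRt.
Valid on: (b).

(b)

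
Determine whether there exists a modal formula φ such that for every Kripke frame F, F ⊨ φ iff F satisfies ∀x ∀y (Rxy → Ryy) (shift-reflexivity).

Yes, by □(□r → r)

This is a Sahlqvist condition; the T□ axiom □(□r → r) defines it.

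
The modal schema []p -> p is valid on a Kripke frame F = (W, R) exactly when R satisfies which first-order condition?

reflexivity

Suppose □p→p is valid. At any x set V(p)={w : Rxw}. Then □p holds at x, so p holds at x, i.e. Rxx.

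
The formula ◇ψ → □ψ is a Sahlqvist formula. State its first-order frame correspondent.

Partial functionality

This is the CD axiom.
It corresponds to partial functionality: ∀x ∀y ∀z (Rxy ∧ Rxz → y = z).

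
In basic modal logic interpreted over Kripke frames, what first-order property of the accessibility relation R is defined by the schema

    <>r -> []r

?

Suppose ◇r→□r is valid. Take Rxy, Rxz and set V(r)={y}. Then ◇r at x, so □r at x, so r at z, i.e. z=y.
Conversely, on a frame with partial functionality the schema holds at every world under every valuation.
Frame condition: forall x forall y forall z (Rxy & Rxz -> y = z).

partial functionality: forall x forall y forall z (Rxy & Rxz -> y = z)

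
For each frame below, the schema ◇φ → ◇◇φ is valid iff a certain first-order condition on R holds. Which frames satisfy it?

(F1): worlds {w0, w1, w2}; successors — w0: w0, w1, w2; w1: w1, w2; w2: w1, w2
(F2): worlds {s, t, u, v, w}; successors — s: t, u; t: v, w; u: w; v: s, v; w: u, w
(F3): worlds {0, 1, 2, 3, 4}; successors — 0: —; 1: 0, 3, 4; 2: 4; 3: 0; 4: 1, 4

(F1)

Frame correspondent (Sahlqvist): ∀x ∀y (xRy → ∃w (y = w ∧ xR²w)) — i.e. a generalized confluence (Geach) condition.
(F1): satisfies the condition.
(F2): fails — sRt but no w* with t=w* and sR²w*.
(F3): fails — 1R3 but no w with 3=w and 1R²w.
Valid on: (F1).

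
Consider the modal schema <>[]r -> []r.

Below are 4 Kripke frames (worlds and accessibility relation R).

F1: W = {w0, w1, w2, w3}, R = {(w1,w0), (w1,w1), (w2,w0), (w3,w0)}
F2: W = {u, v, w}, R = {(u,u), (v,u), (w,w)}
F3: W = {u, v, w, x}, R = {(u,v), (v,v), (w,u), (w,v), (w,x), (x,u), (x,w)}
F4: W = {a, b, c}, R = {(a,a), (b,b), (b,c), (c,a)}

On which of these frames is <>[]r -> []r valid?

F2

This is the axiom for the Euclidean property; its first-order frame correspondent is forall x forall y forall z (Rxy & Rxz -> Ryz).
F1: fails — Rw1w0 and Rw1w1 but not Rw0w1.
F2: ✓.
F3: fails — Rwu and Rwu but not Ruu.
F4: fails — Rbc and Rbc but not Rcc.
Valid on: F2.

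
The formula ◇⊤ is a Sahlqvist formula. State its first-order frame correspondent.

seriality: ∀x ∃y Rxy

◇⊤ holds at w iff w has a successor, so frame-validity of ◇⊤ is exactly seriality. Equivalently via □ψ → ◇ψ:
Suppose □ψ→◇ψ is valid. At any x set V(ψ)=W. Then □ψ at x, so ◇ψ at x, so x has a successor.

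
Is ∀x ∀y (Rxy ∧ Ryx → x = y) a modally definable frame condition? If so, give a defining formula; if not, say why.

Modal frame validity is preserved under surjective bounded morphisms.
The 8-cycle (worlds 0,1,2,3,4,5,6,7 with 0→1→2→3→4→5→6→7→0) is antisymmetric. Sending even-indexed worlds to a and odd-indexed worlds to b is a surjective bounded morphism onto the two-world frame with a↔b, which is not antisymmetric.
So the class is not modally definable.

Not modally definable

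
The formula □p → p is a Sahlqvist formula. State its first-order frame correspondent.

Suppose □p→p is valid. At any x set V(p)={w : Rxw}. Then □p holds at x, so p holds at x, i.e. Rxx.

reflexivity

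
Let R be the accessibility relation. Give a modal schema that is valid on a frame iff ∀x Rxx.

The condition is reflexivity. The T schema □ψ → ψ defines it.
Suppose □ψ→ψ is valid. At any x set V(ψ)={w : Rxw}. Then □ψ holds at x, so ψ holds at x, i.e. Rxx.

□ψ → ψ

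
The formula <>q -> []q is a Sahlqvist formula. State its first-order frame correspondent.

This is the CD axiom.
Its frame correspondent is partial functionality — forall x forall y forall z (Rxy & Rxz -> y = z).

Partial functionality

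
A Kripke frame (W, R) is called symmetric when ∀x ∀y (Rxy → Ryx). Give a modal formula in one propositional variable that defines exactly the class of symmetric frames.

r → □◇r

This is symmetry; the standard corresponding axiom is B: r → □◇r.
Suppose r→□◇r is valid. Take Rxy and set V(r)={x}. Then r at x, so □◇r at x, so ◇r at y, so some z with Ryz has r; z=x, i.e. Ryx.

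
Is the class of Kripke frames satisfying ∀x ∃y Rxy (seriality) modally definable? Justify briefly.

Yes, by □p → ◇p

Yes: it is seriality, defined by the D schema □p → ◇p.
Suppose □p→◇p is valid. At any x set V(p)=W. Then □p at x, so ◇p at x, so x has a successor.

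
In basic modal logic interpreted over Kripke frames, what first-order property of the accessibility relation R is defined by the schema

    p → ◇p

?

reflexivity: ∀x Rxx

This is frame-equivalent to □p → p (substitute ¬p for p and contrapose).
Suppose □p→p is valid. At any x set V(p)={w : Rxw}. Then □p holds at x, so p holds at x, i.e. Rxx.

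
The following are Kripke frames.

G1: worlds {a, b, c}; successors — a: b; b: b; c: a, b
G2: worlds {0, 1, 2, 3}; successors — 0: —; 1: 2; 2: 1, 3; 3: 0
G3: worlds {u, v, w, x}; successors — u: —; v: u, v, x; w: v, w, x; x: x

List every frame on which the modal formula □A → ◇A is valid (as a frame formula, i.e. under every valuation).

G1

This is the axiom for seriality; its first-order frame correspondent is ∀x ∃y Rxy.
G1: condition met.
G2: fails — world 0 has no successor.
G3: fails — world u has no successor.
Valid on: G1.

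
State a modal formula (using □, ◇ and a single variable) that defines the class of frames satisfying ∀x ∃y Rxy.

□q → ◇q

The condition is seriality. The D schema □q → ◇q defines it.
Suppose □q→◇q is valid. At any x set V(q)=W. Then □q at x, so ◇q at x, so x has a successor.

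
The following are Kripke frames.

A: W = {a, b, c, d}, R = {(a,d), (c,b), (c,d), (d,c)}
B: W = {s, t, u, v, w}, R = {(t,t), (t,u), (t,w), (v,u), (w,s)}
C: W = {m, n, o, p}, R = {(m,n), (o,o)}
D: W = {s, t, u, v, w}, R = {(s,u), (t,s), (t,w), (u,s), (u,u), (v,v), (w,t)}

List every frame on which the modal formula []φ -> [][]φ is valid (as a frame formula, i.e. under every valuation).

Frame correspondent (Sahlqvist): forall x forall y forall z (Rxy & Ryz -> Rxz) — i.e. transitivity.
A: fails — Rdc and Rcb but not Rdb.
B: fails — Rtw and Rws but not Rts.
C: condition met.
D: fails — Rwt and Rts but not Rws.
Valid on: C.

C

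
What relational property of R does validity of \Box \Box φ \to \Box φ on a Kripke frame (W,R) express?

This is the C4 axiom.
Its frame correspondent is density — \forall x \forall y (Rxy \to \exists z (Rxz \wedge Rzy)).

Density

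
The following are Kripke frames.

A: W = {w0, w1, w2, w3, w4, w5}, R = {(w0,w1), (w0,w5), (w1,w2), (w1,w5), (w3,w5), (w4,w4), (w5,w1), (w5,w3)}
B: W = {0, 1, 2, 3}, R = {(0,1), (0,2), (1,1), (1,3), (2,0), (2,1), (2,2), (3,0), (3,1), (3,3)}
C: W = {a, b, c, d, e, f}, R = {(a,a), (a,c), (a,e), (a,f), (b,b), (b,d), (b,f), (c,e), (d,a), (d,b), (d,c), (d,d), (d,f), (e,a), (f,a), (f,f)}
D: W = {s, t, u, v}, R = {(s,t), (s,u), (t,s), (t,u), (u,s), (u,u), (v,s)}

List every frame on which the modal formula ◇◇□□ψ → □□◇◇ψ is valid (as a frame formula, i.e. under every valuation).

This is the axiom for a generalized confluence (Geach) condition; its first-order frame correspondent is ∀x ∀y ∀z ((xR²y ∧ xR²z) → ∃w (yR²w ∧ zR²w)).
A: fails — w0R²w1, w0R²w2 but no w with w1R²w and w2R²w.
B: ✓.
C: ✓.
D: ✓.

B, C, D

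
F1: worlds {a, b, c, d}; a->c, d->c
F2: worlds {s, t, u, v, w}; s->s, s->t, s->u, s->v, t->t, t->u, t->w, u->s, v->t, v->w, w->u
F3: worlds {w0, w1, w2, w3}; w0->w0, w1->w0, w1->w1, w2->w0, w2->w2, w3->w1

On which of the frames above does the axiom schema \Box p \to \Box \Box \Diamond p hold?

F1

This is the axiom for a generalized confluence (Geach) condition; its first-order frame correspondent is \forall x \forall z (x R^2 z \to \exists w (xRw \wedge zRw)).
F1: condition met.
F2: fails — tR²u but no w* with tRw* and uRw*.
F3: fails — w3R²w0 but no w with w3Rw and w0Rw.
Valid on: F1.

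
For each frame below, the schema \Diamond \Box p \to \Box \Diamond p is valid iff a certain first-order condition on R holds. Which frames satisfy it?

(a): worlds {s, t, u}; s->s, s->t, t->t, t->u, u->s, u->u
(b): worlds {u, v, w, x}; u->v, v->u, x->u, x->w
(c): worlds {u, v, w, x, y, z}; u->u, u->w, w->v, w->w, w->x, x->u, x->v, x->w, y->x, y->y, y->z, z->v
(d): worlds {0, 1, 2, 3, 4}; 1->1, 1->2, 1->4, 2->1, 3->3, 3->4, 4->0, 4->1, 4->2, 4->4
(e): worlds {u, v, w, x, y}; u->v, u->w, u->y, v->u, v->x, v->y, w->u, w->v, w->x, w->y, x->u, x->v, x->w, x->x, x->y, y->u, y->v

This is the axiom for convergence; its first-order frame correspondent is \forall x \forall y \forall z (Rxy \wedge Rxz \to \exists w (Ryw \wedge Rzw)).
(a): satisfies the condition.
(b): fails — Rxu and Rxw but u and w have no common successor.
(c): fails — Rww and Rwv but w and v have no common successor.
(d): fails — R40 and R40 but 0 and 0 have no common successor.
(e): satisfies the condition.

(a), (e)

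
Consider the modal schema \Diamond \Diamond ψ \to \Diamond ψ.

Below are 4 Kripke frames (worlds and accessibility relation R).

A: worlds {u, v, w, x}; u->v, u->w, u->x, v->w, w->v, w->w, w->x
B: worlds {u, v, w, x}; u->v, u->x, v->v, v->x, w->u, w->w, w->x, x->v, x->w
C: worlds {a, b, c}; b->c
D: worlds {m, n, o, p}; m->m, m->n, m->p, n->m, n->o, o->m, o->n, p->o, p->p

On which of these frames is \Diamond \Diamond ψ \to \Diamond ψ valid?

C

Frame correspondent (Sahlqvist): \forall x \forall y \forall z (Rxy \wedge Ryz \to Rxz) — i.e. transitivity.
A: fails — Rvw and Rwx but not Rvx.
B: fails — Rxw and Rwu but not Rxu.
C: holds.
D: fails — Rom and Rmp but not Rop.
Valid on: C.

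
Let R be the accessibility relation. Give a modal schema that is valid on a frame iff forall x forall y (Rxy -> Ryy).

□(□r → r)

A defining formula is □(□r → r) (the T□ axiom).
Suppose □(□r→r) is valid. Take Rxy and set V(r)={w : Ryw}. Then at y, □r holds; since □(□r→r) at x, □r→r at y, so r at y, i.e. Ryy.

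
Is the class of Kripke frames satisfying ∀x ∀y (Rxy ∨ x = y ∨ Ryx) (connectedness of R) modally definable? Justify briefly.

No

Modal frame validity is preserved under disjoint unions.
Take 4 disjoint single-world reflexive frames: each is trivially connected, but their disjoint union has 4 worlds with no edge between distinct components, so it is not connected.
Hence connectedness of R is not modally definable.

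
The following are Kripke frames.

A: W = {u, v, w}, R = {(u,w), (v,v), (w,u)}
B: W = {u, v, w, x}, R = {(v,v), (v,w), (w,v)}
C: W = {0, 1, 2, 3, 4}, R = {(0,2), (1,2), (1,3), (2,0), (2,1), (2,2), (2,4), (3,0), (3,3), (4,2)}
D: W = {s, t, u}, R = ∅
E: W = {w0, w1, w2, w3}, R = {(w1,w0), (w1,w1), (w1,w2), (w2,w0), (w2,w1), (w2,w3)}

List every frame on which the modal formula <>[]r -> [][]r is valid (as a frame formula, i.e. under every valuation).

A, D

The schema corresponds to a generalized confluence (Geach) condition: forall x forall y forall z ((xRy & x R^2 z) -> exists w (yRw & z = w)).
A: holds.
B: fails — vRw, vR²w but no t with wRt and w=t.
C: fails — 1R2, 1R²3 but no w with 2Rw and 3=w.
D: holds.
E: fails — w1Rw0, w1R²w0 but no w with w0Rw and w0=w.
Valid on: A, D.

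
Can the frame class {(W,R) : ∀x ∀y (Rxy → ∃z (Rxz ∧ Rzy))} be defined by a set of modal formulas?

Yes, by □□r → □r

Yes: it is density, defined by the C4 schema □□r → □r.
Suppose □□r→□r is valid. Take Rxy and set V(r)={w : xR²w}. Then □□r at x, so □r at x, so r at y, i.e. ∃z(Rxz∧Rzy).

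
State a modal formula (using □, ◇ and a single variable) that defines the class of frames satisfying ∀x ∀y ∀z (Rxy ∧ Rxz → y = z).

◇ψ → □ψ

The condition is partial functionality. The CD schema ◇ψ → □ψ defines it.
Suppose ◇ψ→□ψ is valid. Take Rxy, Rxz and set V(ψ)={y}. Then ◇ψ at x, so □ψ at x, so ψ at z, i.e. z=y.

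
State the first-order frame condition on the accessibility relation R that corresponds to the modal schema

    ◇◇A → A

∀x ∀y (xR²y → ∃w (y = w ∧ x = w))

This is a Sahlqvist (Geach-type) schema ◇^2□^0A → □^0◇^0A.
Minimal-valuation argument: fix x; take any y with xR^2y and any z with xR^0z. Set V(A) to the set of worlds R-reachable from y in exactly 0 steps. Then □^0A holds at y, so the antecedent holds at x; validity forces ◇^0A at z, giving a w with zR^0w and yR^0w.
First-order correspondent: ∀x ∀y (xR²y → ∃w (y = w ∧ x = w)).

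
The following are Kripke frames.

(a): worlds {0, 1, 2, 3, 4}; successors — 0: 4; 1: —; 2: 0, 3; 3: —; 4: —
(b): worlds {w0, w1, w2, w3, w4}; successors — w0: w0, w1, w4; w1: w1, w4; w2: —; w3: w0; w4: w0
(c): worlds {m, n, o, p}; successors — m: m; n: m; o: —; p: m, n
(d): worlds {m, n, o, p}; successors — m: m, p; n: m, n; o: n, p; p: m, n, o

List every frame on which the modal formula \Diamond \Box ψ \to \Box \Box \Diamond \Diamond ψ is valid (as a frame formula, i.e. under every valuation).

(b), (c), (d)

This is the axiom for a generalized confluence (Geach) condition; its first-order frame correspondent is \forall x \forall y \forall z ((xRy \wedge x R^2 z) \to \exists w (yRw \wedge z R^2 w)).
(a): fails — 2R0, 2R²4 but no w with 0Rw and 4R²w.
(b): holds.
(c): holds.
(d): holds.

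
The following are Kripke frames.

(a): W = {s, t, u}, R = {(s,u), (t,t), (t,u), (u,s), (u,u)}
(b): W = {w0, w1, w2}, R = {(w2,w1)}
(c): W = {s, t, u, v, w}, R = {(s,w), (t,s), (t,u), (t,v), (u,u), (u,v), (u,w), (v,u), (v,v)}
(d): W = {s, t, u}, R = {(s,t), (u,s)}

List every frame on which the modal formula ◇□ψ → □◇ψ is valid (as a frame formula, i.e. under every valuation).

(a)

The schema corresponds to convergence: ∀x ∀y ∀z (Rxy ∧ Rxz → ∃w (Ryw ∧ Rzw)).
(a): ✓.
(b): fails — Rw2w1 and Rw2w1 but w1 and w1 have no common successor.
(c): fails — Rsw and Rsw but w and w have no common successor.
(d): fails — Rst and Rst but t and t have no common successor.
Valid on: (a).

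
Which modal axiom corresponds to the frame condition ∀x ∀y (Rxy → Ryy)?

□(□q → q)

The condition is shift-reflexivity. The T□ schema □(□q → q) defines it.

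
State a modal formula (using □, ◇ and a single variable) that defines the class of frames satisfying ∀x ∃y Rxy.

□q → ◇q

A defining formula is □q → ◇q (the D axiom).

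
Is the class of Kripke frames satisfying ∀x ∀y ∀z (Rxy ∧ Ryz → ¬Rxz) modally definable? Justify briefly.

No

If a class were modally definable it would be closed under surjective bounded morphisms (Goldblatt–Thomason).
The 7-cycle (worlds a,b,c,d,e,f,g with a→b→c→d→e→f→g→a) is intransitive. Mapping every world to a single reflexive point • is a surjective bounded morphism; the reflexive point is not intransitive (R••∧R•• but R••).
So the class is not modally definable.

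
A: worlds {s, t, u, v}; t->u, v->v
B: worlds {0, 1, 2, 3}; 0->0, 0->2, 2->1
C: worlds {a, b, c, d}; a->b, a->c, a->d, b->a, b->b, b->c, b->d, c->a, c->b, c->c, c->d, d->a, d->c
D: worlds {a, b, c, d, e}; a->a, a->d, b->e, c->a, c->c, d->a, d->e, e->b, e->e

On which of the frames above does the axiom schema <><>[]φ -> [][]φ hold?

The schema corresponds to a generalized confluence (Geach) condition: forall x forall y forall z ((x R^2 y & x R^2 z) -> exists w (yRw & z = w)).
A: holds.
B: fails — 0R²0, 0R²1 but no w with 0Rw and 1=w.
C: fails — aR²a, aR²a but no w with aRw and a=w.
D: fails — aR²a, aR²e but no w with aRw and e=w.

A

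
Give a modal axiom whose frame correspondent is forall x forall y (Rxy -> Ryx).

r → □◇r

This is symmetry; the standard corresponding axiom is B: r → □◇r.
Suppose r→□◇r is valid. Take Rxy and set V(r)={x}. Then r at x, so □◇r at x, so ◇r at y, so some z with Ryz has r; z=x, i.e. Ryx.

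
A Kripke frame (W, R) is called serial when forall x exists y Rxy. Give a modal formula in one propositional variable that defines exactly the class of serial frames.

The condition is seriality. The D schema □r → ◇r defines it.
Suppose □r→◇r is valid. At any x set V(r)=W. Then □r at x, so ◇r at x, so x has a successor.

□r → ◇r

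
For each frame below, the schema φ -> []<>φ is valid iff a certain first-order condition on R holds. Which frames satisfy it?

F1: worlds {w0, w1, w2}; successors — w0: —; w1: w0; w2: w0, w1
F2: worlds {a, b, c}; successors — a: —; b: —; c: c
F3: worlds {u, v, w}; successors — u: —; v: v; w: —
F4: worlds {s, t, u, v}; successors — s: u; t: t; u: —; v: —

Frame correspondent (Sahlqvist): forall x forall y (Rxy -> Ryx) — i.e. symmetry.
F1: fails — Rw1w0 but not Rw0w1.
F2: satisfies the condition.
F3: satisfies the condition.
F4: fails — Rsu but not Rus.
Valid on: F2, F3.

F2, F3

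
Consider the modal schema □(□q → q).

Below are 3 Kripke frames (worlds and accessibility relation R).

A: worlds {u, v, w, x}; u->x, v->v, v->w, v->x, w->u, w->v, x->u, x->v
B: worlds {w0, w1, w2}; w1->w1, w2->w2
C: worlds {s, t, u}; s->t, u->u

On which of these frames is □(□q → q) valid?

This is the axiom for shift-reflexivity; its first-order frame correspondent is ∀x ∀y (Rxy → Ryy).
A: fails — Rwu but not Ruu.
B: condition met.
C: fails — Rst but not Rtt.
Valid on: B.

B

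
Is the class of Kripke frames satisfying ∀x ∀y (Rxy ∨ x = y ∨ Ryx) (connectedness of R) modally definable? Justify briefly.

Not definable by any modal formula

Any modally definable frame class is closed under disjoint unions.
Take 2 disjoint single-world reflexive frames: each is trivially connected, but their disjoint union has 2 worlds with no edge between distinct components, so it is not connected.
So the class is not modally definable.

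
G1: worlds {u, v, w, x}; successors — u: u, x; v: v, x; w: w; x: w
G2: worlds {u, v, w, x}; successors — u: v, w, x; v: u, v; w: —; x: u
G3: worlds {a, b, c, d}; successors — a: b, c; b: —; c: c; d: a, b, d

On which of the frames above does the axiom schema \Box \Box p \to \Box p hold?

G1

This is the axiom for density; its first-order frame correspondent is \forall x \forall y (Rxy \to \exists z (Rxz \wedge Rzy)).
G1: condition met.
G2: fails — Ruw but no z with Ruz and Rzw.
G3: fails — Rab but no z with Raz and Rzb.
Valid on: G1.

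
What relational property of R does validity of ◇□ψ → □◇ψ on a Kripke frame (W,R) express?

convergence

This schema is the .2 axiom.
It corresponds to convergence: ∀x ∀y ∀z (Rxy ∧ Rxz → ∃w (Ryw ∧ Rzw)).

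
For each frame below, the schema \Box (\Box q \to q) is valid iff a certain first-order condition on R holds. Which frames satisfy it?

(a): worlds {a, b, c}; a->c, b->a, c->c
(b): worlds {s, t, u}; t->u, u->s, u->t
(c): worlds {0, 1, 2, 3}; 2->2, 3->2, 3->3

(c)

The schema corresponds to shift-reflexivity: \forall x \forall y (Rxy \to Ryy).
(a): fails — Rba but not Raa.
(b): fails — Rus but not Rss.
(c): condition met.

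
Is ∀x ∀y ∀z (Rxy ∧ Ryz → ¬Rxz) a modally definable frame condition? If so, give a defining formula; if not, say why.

Not definable by any modal formula

Modal frame validity is preserved under surjective bounded morphisms.
The 3-cycle (worlds w0,w1,w2 with w0→w1→w2→w0) is intransitive. Mapping every world to a single reflexive point • is a surjective bounded morphism; the reflexive point is not intransitive (R••∧R•• but R••).
So the class is not modally definable.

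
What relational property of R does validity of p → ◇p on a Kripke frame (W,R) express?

This is a form of the T axiom.
It corresponds to reflexivity: ∀x Rxx.

reflexivity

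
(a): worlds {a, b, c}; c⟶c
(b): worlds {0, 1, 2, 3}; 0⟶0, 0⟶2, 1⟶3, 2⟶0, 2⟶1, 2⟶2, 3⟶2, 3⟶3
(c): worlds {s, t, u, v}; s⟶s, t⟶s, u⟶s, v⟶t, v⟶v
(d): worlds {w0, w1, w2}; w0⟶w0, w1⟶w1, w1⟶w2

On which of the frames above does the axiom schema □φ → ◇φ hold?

Frame correspondent (Sahlqvist): ∀x ∃y Rxy — i.e. seriality.
(a): fails — world a has no successor.
(b): ✓.
(c): ✓.
(d): fails — world w2 has no successor.
Valid on: (b), (c).

(b), (c)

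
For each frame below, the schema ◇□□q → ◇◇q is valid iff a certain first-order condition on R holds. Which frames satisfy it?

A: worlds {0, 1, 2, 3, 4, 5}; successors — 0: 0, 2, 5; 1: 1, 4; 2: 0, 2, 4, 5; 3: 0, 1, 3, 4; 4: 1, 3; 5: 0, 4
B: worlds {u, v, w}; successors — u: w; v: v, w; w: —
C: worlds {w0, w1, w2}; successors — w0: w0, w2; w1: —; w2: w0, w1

A

This is the axiom for a generalized confluence (Geach) condition; its first-order frame correspondent is ∀x ∀y (xRy → ∃w (yR²w ∧ xR²w)).
A: satisfies the condition.
B: fails — uRw but no t with wR²t and uR²t.
C: fails — w2Rw1 but no w with w1R²w and w2R²w.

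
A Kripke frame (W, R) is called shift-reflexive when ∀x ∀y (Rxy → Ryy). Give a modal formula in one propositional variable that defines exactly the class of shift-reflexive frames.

□(□ψ → ψ)

This is shift-reflexivity; the standard corresponding axiom is T□: □(□ψ → ψ).
Suppose □(□ψ→ψ) is valid. Take Rxy and set V(ψ)={w : Ryw}. Then at y, □ψ holds; since □(□ψ→ψ) at x, □ψ→ψ at y, so ψ at y, i.e. Ryy.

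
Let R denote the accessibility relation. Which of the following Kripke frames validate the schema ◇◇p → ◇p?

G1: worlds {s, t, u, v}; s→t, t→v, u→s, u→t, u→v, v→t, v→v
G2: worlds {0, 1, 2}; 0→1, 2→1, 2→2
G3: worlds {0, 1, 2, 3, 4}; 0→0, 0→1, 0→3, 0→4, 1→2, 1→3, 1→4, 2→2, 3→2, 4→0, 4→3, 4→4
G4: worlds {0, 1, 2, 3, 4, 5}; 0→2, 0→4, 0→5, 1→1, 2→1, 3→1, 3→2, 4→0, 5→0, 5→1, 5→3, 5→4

This is the axiom for transitivity; its first-order frame correspondent is ∀x ∀y ∀z (Rxy ∧ Ryz → Rxz).
G1: fails — Rtv and Rvt but not Rtt.
G2: satisfies the condition.
G3: fails — R01 and R12 but not R02.
G4: fails — R02 and R21 but not R01.
Valid on: G2.

G2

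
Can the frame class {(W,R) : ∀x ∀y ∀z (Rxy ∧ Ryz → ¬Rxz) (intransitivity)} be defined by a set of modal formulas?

No — not modally definable

Any modally definable frame class is closed under surjective bounded morphisms.
The 7-cycle (worlds w0,w1,w2,w3,w4,w5,w6 with w0→w1→w2→w3→w4→w5→w6→w0) is intransitive. Mapping every world to a single reflexive point • is a surjective bounded morphism; the reflexive point is not intransitive (R••∧R•• but R••).
Hence intransitivity is not modally definable.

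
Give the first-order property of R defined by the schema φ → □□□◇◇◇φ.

This is a Sahlqvist (Geach-type) schema ◇^0□^0φ → □^3◇^3φ.
Minimal-valuation argument: fix x; take any y with xR^0y and any z with xR^3z. Set V(φ) to the set of worlds R-reachable from y in exactly 0 steps. Then □^0φ holds at y, so the antecedent holds at x; validity forces ◇^3φ at z, giving a w with zR^3w and yR^0w.
First-order correspondent: ∀x ∀z (xR³z → ∃w (x = w ∧ zR³w)).

∀x ∀z (xR³z → ∃w (x = w ∧ zR³w))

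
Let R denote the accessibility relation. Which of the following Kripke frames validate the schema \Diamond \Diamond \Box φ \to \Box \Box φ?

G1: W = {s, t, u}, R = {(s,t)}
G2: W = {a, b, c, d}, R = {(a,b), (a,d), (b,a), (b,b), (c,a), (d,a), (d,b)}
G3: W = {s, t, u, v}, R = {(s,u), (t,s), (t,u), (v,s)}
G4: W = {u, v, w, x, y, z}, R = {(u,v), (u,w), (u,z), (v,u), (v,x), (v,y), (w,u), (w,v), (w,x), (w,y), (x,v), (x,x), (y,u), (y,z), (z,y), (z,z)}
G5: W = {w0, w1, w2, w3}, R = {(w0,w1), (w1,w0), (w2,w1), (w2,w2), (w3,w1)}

G1

This is the axiom for a generalized confluence (Geach) condition; its first-order frame correspondent is \forall x \forall y \forall z ((x R^2 y \wedge x R^2 z) \to \exists w (yRw \wedge z = w)).
G1: satisfies the condition.
G2: fails — aR²a, aR²a but no w with aRw and a=w.
G3: fails — tR²u, tR²u but no w with uRw and u=w.
G4: fails — uR²u, uR²u but no t with uRt and u=t.
G5: fails — w0R²w0, w0R²w0 but no w with w0Rw and w0=w.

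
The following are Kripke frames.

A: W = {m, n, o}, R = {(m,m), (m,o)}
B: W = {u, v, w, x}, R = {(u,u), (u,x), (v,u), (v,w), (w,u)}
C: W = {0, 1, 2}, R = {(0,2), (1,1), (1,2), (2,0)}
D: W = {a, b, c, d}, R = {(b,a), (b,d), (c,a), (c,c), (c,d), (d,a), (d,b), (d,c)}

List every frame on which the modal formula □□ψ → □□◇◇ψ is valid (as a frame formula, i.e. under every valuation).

This is the axiom for a generalized confluence (Geach) condition; its first-order frame correspondent is ∀x ∀z (xR²z → ∃w (xR²w ∧ zR²w)).
A: fails — mR²o but no w with mR²w and oR²w.
B: fails — uR²x but no t with uR²t and xR²t.
C: satisfies the condition.
D: fails — bR²a but no w with bR²w and aR²w.

C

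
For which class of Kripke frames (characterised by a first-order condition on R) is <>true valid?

◇⊤ holds at w iff w has a successor, so frame-validity of ◇⊤ is exactly seriality. Equivalently via □ψ → ◇ψ:
Suppose □ψ→◇ψ is valid. At any x set V(ψ)=W. Then □ψ at x, so ◇ψ at x, so x has a successor.
Conversely, any frame satisfying forall x exists y Rxy validates the schema.
So the correspondent is seriality.

seriality: forall x exists y Rxy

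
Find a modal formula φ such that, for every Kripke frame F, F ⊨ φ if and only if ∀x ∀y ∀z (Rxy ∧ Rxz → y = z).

◇ψ → □ψ

This is partial functionality; the standard corresponding axiom is CD: ◇ψ → □ψ.
Suppose ◇ψ→□ψ is valid. Take Rxy, Rxz and set V(ψ)={y}. Then ◇ψ at x, so □ψ at x, so ψ at z, i.e. z=y.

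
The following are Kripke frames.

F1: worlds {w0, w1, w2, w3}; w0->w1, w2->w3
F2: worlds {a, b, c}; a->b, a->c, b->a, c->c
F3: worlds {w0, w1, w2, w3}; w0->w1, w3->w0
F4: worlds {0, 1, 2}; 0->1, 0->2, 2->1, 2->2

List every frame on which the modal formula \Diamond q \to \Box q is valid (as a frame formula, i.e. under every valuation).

The schema corresponds to partial functionality: \forall x \forall y \forall z (Rxy \wedge Rxz \to y = z).
F1: satisfies the condition.
F2: fails — a sees both b and c.
F3: satisfies the condition.
F4: fails — 0 sees both 1 and 2.
Valid on: F1, F3.

F1, F3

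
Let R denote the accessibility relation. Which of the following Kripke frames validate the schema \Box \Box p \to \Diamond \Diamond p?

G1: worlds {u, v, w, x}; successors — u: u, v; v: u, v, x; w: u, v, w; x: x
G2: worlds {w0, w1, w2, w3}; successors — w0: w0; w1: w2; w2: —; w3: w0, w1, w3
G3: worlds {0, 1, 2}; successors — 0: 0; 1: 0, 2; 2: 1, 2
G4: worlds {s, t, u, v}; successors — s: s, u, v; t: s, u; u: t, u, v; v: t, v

G1, G3, G4

This is the axiom for a generalized confluence (Geach) condition; its first-order frame correspondent is \forall x \exists w (x R^2 w \wedge x R^2 w).
G1: holds.
G2: fails — at w1 but no w with w1R²w and w1R²w.
G3: holds.
G4: holds.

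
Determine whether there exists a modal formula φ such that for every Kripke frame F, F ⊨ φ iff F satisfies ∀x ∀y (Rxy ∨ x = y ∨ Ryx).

No

Modal frame validity is preserved under disjoint unions.
Take 3 disjoint single-world reflexive frames: each is trivially connected, but their disjoint union has 3 worlds with no edge between distinct components, so it is not connected.
Hence connectedness of R is not modally definable.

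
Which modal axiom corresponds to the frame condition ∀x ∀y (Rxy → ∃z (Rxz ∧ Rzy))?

A defining formula is □□ψ → □ψ (the C4 axiom).

□□ψ → □ψ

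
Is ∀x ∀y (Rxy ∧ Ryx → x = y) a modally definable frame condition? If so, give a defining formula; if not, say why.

Any modally definable frame class is closed under surjective bounded morphisms.
The 4-cycle (worlds w0,w1,w2,w3 with w0→w1→w2→w3→w0) is antisymmetric. Sending even-indexed worlds to a and odd-indexed worlds to b is a surjective bounded morphism onto the two-world frame with a↔b, which is not antisymmetric.
Hence antisymmetry is not modally definable.

Not modally definable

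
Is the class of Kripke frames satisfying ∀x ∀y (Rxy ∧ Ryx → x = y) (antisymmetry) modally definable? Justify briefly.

Modal frame validity is preserved under surjective bounded morphisms.
The 6-cycle (worlds a,b,c,d,e,f with a→b→c→d→e→f→a) is antisymmetric. Sending even-indexed worlds to • and odd-indexed worlds to ∘ is a surjective bounded morphism onto the two-world frame with •↔∘, which is not antisymmetric.
So no modal formula (or set of formulas) defines exactly the antisymmetric frames.

Not definable by any modal formula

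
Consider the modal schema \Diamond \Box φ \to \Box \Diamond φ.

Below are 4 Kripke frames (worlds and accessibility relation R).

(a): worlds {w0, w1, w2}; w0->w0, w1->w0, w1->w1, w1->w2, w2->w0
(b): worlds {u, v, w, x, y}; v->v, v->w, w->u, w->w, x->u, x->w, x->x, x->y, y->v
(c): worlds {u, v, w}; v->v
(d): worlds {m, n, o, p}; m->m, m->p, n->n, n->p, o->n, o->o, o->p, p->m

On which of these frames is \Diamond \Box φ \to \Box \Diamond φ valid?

The schema corresponds to convergence: \forall x \forall y \forall z (Rxy \wedge Rxz \to \exists w (Ryw \wedge Rzw)).
(a): ✓.
(b): fails — Rww and Rwu but w and u have no common successor.
(c): ✓.
(d): fails — Rnn and Rnp but n and p have no common successor.

(a), (c)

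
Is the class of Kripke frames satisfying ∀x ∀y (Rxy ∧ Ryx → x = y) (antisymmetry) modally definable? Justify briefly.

Not modally definable

Modal frame validity is preserved under surjective bounded morphisms.
The 6-cycle (worlds w0,w1,w2,w3,w4,w5 with w0→w1→w2→w3→w4→w5→w0) is antisymmetric. Sending even-indexed worlds to • and odd-indexed worlds to ∘ is a surjective bounded morphism onto the two-world frame with •↔∘, which is not antisymmetric.
So no modal formula (or set of formulas) defines exactly the antisymmetric frames.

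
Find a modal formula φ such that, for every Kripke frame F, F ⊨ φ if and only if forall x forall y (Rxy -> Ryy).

A defining formula is □(□r → r) (the T□ axiom).

□(□r → r)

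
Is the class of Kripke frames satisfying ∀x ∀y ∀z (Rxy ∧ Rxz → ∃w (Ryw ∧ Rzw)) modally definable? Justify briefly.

Yes: it is convergence, defined by the .2 schema ◇□q → □◇q.
Suppose ◇□q→□◇q is valid. Take Rxy, Rxz and set V(q)={w : Ryw}. Then □q at y so ◇□q at x, so □◇q at x, so ◇q at z, giving w with Rzw and Ryw.

Yes, by ◇□q → □◇q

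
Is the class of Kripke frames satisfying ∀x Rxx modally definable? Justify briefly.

Yes — defined by □r → r

This is a Sahlqvist condition; the T axiom □r → r defines it.
Suppose □r→r is valid. At any x set V(r)={w : Rxw}. Then □r holds at x, so r holds at x, i.e. Rxx.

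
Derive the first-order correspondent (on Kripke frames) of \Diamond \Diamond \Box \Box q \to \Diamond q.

This is a Sahlqvist (Geach-type) schema ◇^2□^2q → □^0◇^1q.
Minimal-valuation argument: fix x; take any y with xR^2y and any z with xR^0z. Set V(q) to the set of worlds R-reachable from y in exactly 2 steps. Then □^2q holds at y, so the antecedent holds at x; validity forces ◇^1q at z, giving a w with zR^1w and yR^2w.
First-order correspondent: \forall x \forall y (x R^2 y \to \exists w (y R^2 w \wedge xRw)).

\forall x \forall y (x R^2 y \to \exists w (y R^2 w \wedge xRw))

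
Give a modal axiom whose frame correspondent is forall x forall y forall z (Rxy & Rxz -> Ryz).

This is the Euclidean property; the standard corresponding axiom is 5: ◇q → □◇q.
Suppose ◇q→□◇q is valid. Take Rxy, Rxz and set V(q)={y}. Then ◇q at x, so □◇q at x, so ◇q at z, so some w with Rzw has q; w=y, i.e. Rzy. By symmetry of the argument, Ryz.

◇q → □◇q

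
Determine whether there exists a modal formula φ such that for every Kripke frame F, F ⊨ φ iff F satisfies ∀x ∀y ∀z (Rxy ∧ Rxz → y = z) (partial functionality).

This is a Sahlqvist condition; the CD axiom ◇r → □r defines it.
Suppose ◇r→□r is valid. Take Rxy, Rxz and set V(r)={y}. Then ◇r at x, so □r at x, so r at z, i.e. z=y.

Definable; ◇r → □r defines it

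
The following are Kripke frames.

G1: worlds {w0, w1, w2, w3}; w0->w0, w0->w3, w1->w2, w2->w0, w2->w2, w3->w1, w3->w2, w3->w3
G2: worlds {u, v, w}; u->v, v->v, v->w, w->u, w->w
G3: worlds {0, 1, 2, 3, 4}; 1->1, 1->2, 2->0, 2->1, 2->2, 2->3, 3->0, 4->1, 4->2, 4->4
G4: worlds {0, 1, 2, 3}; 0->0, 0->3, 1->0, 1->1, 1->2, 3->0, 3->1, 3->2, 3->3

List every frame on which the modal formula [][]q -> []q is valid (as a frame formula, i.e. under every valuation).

The schema corresponds to density: forall x forall y (Rxy -> exists z (Rxz & Rzy)).
G1: ✓.
G2: ✓.
G3: fails — R30 but no z with R3z and Rz0.
G4: ✓.

G1, G2, G4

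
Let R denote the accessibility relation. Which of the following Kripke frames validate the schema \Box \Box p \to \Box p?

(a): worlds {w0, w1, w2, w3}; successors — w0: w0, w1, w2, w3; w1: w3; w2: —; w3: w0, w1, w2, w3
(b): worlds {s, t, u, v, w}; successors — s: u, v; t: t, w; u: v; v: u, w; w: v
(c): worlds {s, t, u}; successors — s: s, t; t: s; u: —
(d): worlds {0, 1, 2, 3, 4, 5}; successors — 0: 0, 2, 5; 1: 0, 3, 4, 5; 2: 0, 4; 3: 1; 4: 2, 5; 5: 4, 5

The schema corresponds to density: \forall x \forall y (Rxy \to \exists z (Rxz \wedge Rzy)).
(a): satisfies the condition.
(b): fails — Ruv but no z with Ruz and Rzv.
(c): satisfies the condition.
(d): fails — R31 but no z with R3z and Rz1.
Valid on: (a), (c).

(a), (c)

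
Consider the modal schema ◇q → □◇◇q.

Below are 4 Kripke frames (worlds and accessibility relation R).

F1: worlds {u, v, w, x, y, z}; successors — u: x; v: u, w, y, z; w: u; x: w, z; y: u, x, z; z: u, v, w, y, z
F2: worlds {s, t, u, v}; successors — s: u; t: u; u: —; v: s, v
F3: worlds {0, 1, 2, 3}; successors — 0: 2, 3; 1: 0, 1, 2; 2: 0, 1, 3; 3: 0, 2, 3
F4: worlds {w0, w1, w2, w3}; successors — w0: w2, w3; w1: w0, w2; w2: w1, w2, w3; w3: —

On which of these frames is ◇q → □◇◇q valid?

F3

The schema corresponds to a generalized confluence (Geach) condition: ∀x ∀y ∀z ((xRy ∧ xRz) → ∃w (y = w ∧ zR²w)).
F1: fails — uRx, uRx but no t with x=t and xR²t.
F2: fails — sRu, sRu but no w with u=w and uR²w.
F3: satisfies the condition.
F4: fails — w0Rw2, w0Rw3 but no w with w2=w and w3R²w.
Valid on: F3.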